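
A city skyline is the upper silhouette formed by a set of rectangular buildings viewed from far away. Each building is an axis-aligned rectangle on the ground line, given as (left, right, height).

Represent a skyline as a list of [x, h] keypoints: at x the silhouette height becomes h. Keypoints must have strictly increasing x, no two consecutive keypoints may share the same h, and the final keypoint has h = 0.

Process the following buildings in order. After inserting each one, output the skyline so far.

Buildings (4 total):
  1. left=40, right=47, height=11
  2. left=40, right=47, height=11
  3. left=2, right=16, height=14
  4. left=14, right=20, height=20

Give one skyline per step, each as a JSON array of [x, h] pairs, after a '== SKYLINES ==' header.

== SKYLINES ==
[[40,11],[47,0]]
[[40,11],[47,0]]
[[2,14],[16,0],[40,11],[47,0]]
[[2,14],[14,20],[20,0],[40,11],[47,0]]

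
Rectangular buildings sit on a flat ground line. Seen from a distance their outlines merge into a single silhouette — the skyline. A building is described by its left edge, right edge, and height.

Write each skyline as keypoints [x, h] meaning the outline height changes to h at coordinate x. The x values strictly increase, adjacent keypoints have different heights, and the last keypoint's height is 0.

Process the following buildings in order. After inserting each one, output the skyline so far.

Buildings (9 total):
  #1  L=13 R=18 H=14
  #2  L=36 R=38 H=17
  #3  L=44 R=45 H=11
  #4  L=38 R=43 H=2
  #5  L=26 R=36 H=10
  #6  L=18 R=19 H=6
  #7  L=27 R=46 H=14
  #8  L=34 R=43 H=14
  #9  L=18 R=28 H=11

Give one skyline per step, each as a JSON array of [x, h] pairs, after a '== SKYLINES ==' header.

== SKYLINES ==
[[13,14],[18,0]]
[[13,14],[18,0],[36,17],[38,0]]
[[13,14],[18,0],[36,17],[38,0],[44,11],[45,0]]
[[13,14],[18,0],[36,17],[38,2],[43,0],[44,11],[45,0]]
[[13,14],[18,0],[26,10],[36,17],[38,2],[43,0],[44,11],[45,0]]
[[13,14],[18,6],[19,0],[26,10],[36,17],[38,2],[43,0],[44,11],[45,0]]
[[13,14],[18,6],[19,0],[26,10],[27,14],[36,17],[38,14],[46,0]]
[[13,14],[18,6],[19,0],[26,10],[27,14],[36,17],[38,14],[46,0]]
[[13,14],[18,11],[27,14],[36,17],[38,14],[46,0]]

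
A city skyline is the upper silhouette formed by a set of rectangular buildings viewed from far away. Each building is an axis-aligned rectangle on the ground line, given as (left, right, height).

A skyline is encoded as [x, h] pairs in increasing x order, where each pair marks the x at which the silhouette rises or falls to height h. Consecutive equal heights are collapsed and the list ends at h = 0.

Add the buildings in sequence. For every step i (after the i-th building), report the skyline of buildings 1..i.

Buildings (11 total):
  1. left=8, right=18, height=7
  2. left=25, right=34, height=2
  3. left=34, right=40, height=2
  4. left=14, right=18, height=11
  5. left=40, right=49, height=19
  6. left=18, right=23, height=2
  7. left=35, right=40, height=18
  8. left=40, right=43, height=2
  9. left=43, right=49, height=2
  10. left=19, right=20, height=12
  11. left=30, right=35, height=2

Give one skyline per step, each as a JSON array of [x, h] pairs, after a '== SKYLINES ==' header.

== SKYLINES ==
[[8,7],[18,0]]
[[8,7],[18,0],[25,2],[34,0]]
[[8,7],[18,0],[25,2],[40,0]]
[[8,7],[14,11],[18,0],[25,2],[40,0]]
[[8,7],[14,11],[18,0],[25,2],[40,19],[49,0]]
[[8,7],[14,11],[18,2],[23,0],[25,2],[40,19],[49,0]]
[[8,7],[14,11],[18,2],[23,0],[25,2],[35,18],[40,19],[49,0]]
[[8,7],[14,11],[18,2],[23,0],[25,2],[35,18],[40,19],[49,0]]
[[8,7],[14,11],[18,2],[23,0],[25,2],[35,18],[40,19],[49,0]]
[[8,7],[14,11],[18,2],[19,12],[20,2],[23,0],[25,2],[35,18],[40,19],[49,0]]
[[8,7],[14,11],[18,2],[19,12],[20,2],[23,0],[25,2],[35,18],[40,19],[49,0]]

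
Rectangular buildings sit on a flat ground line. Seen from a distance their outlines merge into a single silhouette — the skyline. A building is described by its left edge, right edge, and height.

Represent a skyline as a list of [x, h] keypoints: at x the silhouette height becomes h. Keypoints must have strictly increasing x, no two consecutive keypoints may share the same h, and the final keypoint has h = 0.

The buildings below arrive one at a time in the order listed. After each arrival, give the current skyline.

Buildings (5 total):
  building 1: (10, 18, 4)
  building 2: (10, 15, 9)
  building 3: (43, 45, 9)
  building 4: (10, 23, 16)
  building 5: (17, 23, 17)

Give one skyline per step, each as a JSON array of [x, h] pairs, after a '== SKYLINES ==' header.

== SKYLINES ==
[[10,4],[18,0]]
[[10,9],[15,4],[18,0]]
[[10,9],[15,4],[18,0],[43,9],[45,0]]
[[10,16],[23,0],[43,9],[45,0]]
[[10,16],[17,17],[23,0],[43,9],[45,0]]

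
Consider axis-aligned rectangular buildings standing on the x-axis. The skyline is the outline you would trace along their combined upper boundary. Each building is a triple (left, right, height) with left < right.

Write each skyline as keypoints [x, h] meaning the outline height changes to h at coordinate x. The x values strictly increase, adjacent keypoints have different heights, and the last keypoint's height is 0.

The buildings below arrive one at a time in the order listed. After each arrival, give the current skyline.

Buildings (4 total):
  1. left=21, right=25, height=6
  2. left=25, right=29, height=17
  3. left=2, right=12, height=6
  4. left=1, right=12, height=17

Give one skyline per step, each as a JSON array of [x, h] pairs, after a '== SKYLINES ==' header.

== SKYLINES ==
[[21,6],[25,0]]
[[21,6],[25,17],[29,0]]
[[2,6],[12,0],[21,6],[25,17],[29,0]]
[[1,17],[12,0],[21,6],[25,17],[29,0]]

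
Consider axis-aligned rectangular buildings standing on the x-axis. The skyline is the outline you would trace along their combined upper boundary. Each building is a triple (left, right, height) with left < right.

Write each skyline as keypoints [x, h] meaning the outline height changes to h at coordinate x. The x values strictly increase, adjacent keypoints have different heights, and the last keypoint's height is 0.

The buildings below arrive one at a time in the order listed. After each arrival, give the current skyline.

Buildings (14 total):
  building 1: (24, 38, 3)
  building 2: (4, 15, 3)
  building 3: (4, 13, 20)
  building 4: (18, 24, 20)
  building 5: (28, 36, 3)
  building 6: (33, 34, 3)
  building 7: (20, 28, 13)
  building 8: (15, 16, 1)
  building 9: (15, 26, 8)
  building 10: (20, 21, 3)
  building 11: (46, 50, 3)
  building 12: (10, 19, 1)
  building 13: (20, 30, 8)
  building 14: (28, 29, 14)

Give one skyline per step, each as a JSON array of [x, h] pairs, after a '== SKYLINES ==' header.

== SKYLINES ==
[[24,3],[38,0]]
[[4,3],[15,0],[24,3],[38,0]]
[[4,20],[13,3],[15,0],[24,3],[38,0]]
[[4,20],[13,3],[15,0],[18,20],[24,3],[38,0]]
[[4,20],[13,3],[15,0],[18,20],[24,3],[38,0]]
[[4,20],[13,3],[15,0],[18,20],[24,3],[38,0]]
[[4,20],[13,3],[15,0],[18,20],[24,13],[28,3],[38,0]]
[[4,20],[13,3],[15,1],[16,0],[18,20],[24,13],[28,3],[38,0]]
[[4,20],[13,3],[15,8],[18,20],[24,13],[28,3],[38,0]]
[[4,20],[13,3],[15,8],[18,20],[24,13],[28,3],[38,0]]
[[4,20],[13,3],[15,8],[18,20],[24,13],[28,3],[38,0],[46,3],[50,0]]
[[4,20],[13,3],[15,8],[18,20],[24,13],[28,3],[38,0],[46,3],[50,0]]
[[4,20],[13,3],[15,8],[18,20],[24,13],[28,8],[30,3],[38,0],[46,3],[50,0]]
[[4,20],[13,3],[15,8],[18,20],[24,13],[28,14],[29,8],[30,3],[38,0],[46,3],[50,0]]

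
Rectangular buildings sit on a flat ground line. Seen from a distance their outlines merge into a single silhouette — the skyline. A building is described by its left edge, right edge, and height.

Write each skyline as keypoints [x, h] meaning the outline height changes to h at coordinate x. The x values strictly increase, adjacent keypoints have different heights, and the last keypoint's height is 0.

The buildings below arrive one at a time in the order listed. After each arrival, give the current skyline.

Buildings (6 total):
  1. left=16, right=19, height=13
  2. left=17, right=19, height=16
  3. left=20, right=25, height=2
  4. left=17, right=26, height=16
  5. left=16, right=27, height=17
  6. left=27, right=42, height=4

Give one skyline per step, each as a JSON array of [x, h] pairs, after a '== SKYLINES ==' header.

== SKYLINES ==
[[16,13],[19,0]]
[[16,13],[17,16],[19,0]]
[[16,13],[17,16],[19,0],[20,2],[25,0]]
[[16,13],[17,16],[26,0]]
[[16,17],[27,0]]
[[16,17],[27,4],[42,0]]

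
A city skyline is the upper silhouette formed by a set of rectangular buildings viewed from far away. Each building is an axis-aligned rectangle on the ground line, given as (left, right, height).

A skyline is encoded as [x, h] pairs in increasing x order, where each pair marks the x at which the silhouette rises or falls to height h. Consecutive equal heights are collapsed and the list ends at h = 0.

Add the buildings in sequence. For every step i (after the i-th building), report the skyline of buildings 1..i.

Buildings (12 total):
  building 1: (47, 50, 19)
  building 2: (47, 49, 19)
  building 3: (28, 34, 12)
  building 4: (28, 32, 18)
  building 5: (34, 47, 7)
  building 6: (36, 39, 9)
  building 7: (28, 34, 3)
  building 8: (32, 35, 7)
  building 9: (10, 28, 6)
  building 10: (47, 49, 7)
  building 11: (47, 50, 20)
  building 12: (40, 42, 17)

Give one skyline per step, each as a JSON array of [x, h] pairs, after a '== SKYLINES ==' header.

== SKYLINES ==
[[47,19],[50,0]]
[[47,19],[50,0]]
[[28,12],[34,0],[47,19],[50,0]]
[[28,18],[32,12],[34,0],[47,19],[50,0]]
[[28,18],[32,12],[34,7],[47,19],[50,0]]
[[28,18],[32,12],[34,7],[36,9],[39,7],[47,19],[50,0]]
[[28,18],[32,12],[34,7],[36,9],[39,7],[47,19],[50,0]]
[[28,18],[32,12],[34,7],[36,9],[39,7],[47,19],[50,0]]
[[10,6],[28,18],[32,12],[34,7],[36,9],[39,7],[47,19],[50,0]]
[[10,6],[28,18],[32,12],[34,7],[36,9],[39,7],[47,19],[50,0]]
[[10,6],[28,18],[32,12],[34,7],[36,9],[39,7],[47,20],[50,0]]
[[10,6],[28,18],[32,12],[34,7],[36,9],[39,7],[40,17],[42,7],[47,20],[50,0]]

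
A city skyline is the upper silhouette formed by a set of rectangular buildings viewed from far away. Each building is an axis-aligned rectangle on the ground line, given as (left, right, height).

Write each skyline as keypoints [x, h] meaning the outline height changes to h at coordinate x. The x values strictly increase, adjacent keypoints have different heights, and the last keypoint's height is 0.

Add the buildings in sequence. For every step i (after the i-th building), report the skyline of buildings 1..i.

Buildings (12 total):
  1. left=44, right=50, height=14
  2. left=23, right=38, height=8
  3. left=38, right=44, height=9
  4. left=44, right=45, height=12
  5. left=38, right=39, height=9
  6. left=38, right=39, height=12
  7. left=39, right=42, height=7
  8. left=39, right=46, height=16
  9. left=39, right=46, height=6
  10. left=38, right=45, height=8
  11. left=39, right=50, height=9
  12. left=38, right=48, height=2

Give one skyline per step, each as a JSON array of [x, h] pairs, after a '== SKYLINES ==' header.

== SKYLINES ==
[[44,14],[50,0]]
[[23,8],[38,0],[44,14],[50,0]]
[[23,8],[38,9],[44,14],[50,0]]
[[23,8],[38,9],[44,14],[50,0]]
[[23,8],[38,9],[44,14],[50,0]]
[[23,8],[38,12],[39,9],[44,14],[50,0]]
[[23,8],[38,12],[39,9],[44,14],[50,0]]
[[23,8],[38,12],[39,16],[46,14],[50,0]]
[[23,8],[38,12],[39,16],[46,14],[50,0]]
[[23,8],[38,12],[39,16],[46,14],[50,0]]
[[23,8],[38,12],[39,16],[46,14],[50,0]]
[[23,8],[38,12],[39,16],[46,14],[50,0]]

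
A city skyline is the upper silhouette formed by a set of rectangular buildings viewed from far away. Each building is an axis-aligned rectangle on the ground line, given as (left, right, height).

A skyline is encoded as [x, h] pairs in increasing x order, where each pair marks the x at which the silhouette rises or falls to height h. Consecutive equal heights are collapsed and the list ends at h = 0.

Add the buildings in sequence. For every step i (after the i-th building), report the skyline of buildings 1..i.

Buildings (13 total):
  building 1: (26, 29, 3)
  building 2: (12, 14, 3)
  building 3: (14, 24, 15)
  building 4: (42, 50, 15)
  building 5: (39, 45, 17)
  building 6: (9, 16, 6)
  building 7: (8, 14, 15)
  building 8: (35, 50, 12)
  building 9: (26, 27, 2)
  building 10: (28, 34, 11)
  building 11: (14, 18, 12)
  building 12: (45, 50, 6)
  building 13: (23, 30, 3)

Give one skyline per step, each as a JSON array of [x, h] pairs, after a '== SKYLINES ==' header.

== SKYLINES ==
[[26,3],[29,0]]
[[12,3],[14,0],[26,3],[29,0]]
[[12,3],[14,15],[24,0],[26,3],[29,0]]
[[12,3],[14,15],[24,0],[26,3],[29,0],[42,15],[50,0]]
[[12,3],[14,15],[24,0],[26,3],[29,0],[39,17],[45,15],[50,0]]
[[9,6],[14,15],[24,0],[26,3],[29,0],[39,17],[45,15],[50,0]]
[[8,15],[24,0],[26,3],[29,0],[39,17],[45,15],[50,0]]
[[8,15],[24,0],[26,3],[29,0],[35,12],[39,17],[45,15],[50,0]]
[[8,15],[24,0],[26,3],[29,0],[35,12],[39,17],[45,15],[50,0]]
[[8,15],[24,0],[26,3],[28,11],[34,0],[35,12],[39,17],[45,15],[50,0]]
[[8,15],[24,0],[26,3],[28,11],[34,0],[35,12],[39,17],[45,15],[50,0]]
[[8,15],[24,0],[26,3],[28,11],[34,0],[35,12],[39,17],[45,15],[50,0]]
[[8,15],[24,3],[28,11],[34,0],[35,12],[39,17],[45,15],[50,0]]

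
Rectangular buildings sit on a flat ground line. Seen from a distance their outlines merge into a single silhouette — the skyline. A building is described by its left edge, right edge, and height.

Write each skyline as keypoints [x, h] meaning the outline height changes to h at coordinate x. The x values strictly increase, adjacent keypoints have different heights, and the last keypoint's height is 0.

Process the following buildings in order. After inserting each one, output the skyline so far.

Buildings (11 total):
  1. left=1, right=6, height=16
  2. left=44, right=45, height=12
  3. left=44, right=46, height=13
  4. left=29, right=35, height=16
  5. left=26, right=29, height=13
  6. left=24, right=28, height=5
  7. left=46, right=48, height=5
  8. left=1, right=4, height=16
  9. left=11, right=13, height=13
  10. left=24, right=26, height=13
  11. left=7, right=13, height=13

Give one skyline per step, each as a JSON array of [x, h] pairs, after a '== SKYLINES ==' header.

== SKYLINES ==
[[1,16],[6,0]]
[[1,16],[6,0],[44,12],[45,0]]
[[1,16],[6,0],[44,13],[46,0]]
[[1,16],[6,0],[29,16],[35,0],[44,13],[46,0]]
[[1,16],[6,0],[26,13],[29,16],[35,0],[44,13],[46,0]]
[[1,16],[6,0],[24,5],[26,13],[29,16],[35,0],[44,13],[46,0]]
[[1,16],[6,0],[24,5],[26,13],[29,16],[35,0],[44,13],[46,5],[48,0]]
[[1,16],[6,0],[24,5],[26,13],[29,16],[35,0],[44,13],[46,5],[48,0]]
[[1,16],[6,0],[11,13],[13,0],[24,5],[26,13],[29,16],[35,0],[44,13],[46,5],[48,0]]
[[1,16],[6,0],[11,13],[13,0],[24,13],[29,16],[35,0],[44,13],[46,5],[48,0]]
[[1,16],[6,0],[7,13],[13,0],[24,13],[29,16],[35,0],[44,13],[46,5],[48,0]]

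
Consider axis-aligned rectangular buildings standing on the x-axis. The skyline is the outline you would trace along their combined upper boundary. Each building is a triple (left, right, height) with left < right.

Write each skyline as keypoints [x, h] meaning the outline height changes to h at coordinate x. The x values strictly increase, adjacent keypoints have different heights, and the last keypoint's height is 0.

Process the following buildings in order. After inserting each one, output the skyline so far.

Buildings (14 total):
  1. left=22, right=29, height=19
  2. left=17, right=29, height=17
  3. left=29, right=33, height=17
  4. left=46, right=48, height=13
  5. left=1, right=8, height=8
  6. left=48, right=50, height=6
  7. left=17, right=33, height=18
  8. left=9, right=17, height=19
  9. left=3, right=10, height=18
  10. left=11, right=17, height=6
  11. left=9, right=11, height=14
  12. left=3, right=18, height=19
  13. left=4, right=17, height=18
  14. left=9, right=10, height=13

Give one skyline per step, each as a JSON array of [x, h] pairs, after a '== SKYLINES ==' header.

== SKYLINES ==
[[22,19],[29,0]]
[[17,17],[22,19],[29,0]]
[[17,17],[22,19],[29,17],[33,0]]
[[17,17],[22,19],[29,17],[33,0],[46,13],[48,0]]
[[1,8],[8,0],[17,17],[22,19],[29,17],[33,0],[46,13],[48,0]]
[[1,8],[8,0],[17,17],[22,19],[29,17],[33,0],[46,13],[48,6],[50,0]]
[[1,8],[8,0],[17,18],[22,19],[29,18],[33,0],[46,13],[48,6],[50,0]]
[[1,8],[8,0],[9,19],[17,18],[22,19],[29,18],[33,0],[46,13],[48,6],[50,0]]
[[1,8],[3,18],[9,19],[17,18],[22,19],[29,18],[33,0],[46,13],[48,6],[50,0]]
[[1,8],[3,18],[9,19],[17,18],[22,19],[29,18],[33,0],[46,13],[48,6],[50,0]]
[[1,8],[3,18],[9,19],[17,18],[22,19],[29,18],[33,0],[46,13],[48,6],[50,0]]
[[1,8],[3,19],[18,18],[22,19],[29,18],[33,0],[46,13],[48,6],[50,0]]
[[1,8],[3,19],[18,18],[22,19],[29,18],[33,0],[46,13],[48,6],[50,0]]
[[1,8],[3,19],[18,18],[22,19],[29,18],[33,0],[46,13],[48,6],[50,0]]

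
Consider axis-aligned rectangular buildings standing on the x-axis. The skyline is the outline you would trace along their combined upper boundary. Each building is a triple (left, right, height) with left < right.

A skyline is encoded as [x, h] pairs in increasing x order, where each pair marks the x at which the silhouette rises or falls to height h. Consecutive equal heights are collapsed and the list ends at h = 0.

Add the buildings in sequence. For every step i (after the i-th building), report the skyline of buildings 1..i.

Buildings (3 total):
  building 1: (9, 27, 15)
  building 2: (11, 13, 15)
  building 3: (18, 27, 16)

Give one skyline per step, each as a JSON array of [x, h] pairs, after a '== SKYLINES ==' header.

== SKYLINES ==
[[9,15],[27,0]]
[[9,15],[27,0]]
[[9,15],[18,16],[27,0]]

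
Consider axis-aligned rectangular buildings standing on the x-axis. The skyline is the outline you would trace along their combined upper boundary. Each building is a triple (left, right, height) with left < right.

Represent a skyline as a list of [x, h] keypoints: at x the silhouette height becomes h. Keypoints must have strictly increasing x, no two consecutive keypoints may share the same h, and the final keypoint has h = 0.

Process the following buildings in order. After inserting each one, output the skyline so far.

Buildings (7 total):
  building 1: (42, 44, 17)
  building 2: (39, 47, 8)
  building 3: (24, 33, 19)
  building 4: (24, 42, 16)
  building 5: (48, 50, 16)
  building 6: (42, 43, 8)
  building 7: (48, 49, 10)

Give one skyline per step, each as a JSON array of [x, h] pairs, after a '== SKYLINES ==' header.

== SKYLINES ==
[[42,17],[44,0]]
[[39,8],[42,17],[44,8],[47,0]]
[[24,19],[33,0],[39,8],[42,17],[44,8],[47,0]]
[[24,19],[33,16],[42,17],[44,8],[47,0]]
[[24,19],[33,16],[42,17],[44,8],[47,0],[48,16],[50,0]]
[[24,19],[33,16],[42,17],[44,8],[47,0],[48,16],[50,0]]
[[24,19],[33,16],[42,17],[44,8],[47,0],[48,16],[50,0]]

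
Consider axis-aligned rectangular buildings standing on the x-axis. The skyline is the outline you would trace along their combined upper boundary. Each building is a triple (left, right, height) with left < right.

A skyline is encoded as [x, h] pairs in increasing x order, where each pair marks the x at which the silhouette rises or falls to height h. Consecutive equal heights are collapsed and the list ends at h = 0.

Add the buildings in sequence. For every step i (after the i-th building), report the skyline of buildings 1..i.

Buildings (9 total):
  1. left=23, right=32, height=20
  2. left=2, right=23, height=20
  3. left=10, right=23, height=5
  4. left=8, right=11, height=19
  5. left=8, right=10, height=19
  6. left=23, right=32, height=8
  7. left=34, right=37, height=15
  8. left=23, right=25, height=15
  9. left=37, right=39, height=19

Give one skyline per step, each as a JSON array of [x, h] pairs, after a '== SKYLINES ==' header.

== SKYLINES ==
[[23,20],[32,0]]
[[2,20],[32,0]]
[[2,20],[32,0]]
[[2,20],[32,0]]
[[2,20],[32,0]]
[[2,20],[32,0]]
[[2,20],[32,0],[34,15],[37,0]]
[[2,20],[32,0],[34,15],[37,0]]
[[2,20],[32,0],[34,15],[37,19],[39,0]]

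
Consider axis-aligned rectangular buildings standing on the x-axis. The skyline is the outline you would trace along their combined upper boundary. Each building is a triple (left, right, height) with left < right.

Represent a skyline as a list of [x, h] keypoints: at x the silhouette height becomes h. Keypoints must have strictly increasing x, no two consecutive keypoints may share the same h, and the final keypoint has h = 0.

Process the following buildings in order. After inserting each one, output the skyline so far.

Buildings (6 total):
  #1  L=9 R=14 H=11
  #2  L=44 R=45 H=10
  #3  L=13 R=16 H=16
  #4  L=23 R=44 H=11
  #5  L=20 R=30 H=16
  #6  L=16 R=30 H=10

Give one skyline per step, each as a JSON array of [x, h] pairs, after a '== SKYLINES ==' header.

== SKYLINES ==
[[9,11],[14,0]]
[[9,11],[14,0],[44,10],[45,0]]
[[9,11],[13,16],[16,0],[44,10],[45,0]]
[[9,11],[13,16],[16,0],[23,11],[44,10],[45,0]]
[[9,11],[13,16],[16,0],[20,16],[30,11],[44,10],[45,0]]
[[9,11],[13,16],[16,10],[20,16],[30,11],[44,10],[45,0]]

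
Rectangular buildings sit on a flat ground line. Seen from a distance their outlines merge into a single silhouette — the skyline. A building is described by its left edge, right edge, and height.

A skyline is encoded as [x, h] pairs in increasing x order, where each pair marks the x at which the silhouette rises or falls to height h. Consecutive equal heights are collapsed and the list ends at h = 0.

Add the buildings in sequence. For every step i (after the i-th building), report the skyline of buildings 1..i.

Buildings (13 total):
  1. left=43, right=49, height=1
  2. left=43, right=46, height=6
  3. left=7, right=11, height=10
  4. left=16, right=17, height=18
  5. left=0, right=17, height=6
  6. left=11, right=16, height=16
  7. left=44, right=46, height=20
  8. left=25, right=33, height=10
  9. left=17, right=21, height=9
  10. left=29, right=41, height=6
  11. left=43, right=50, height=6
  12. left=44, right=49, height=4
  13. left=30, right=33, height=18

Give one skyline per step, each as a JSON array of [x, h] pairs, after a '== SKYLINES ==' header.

== SKYLINES ==
[[43,1],[49,0]]
[[43,6],[46,1],[49,0]]
[[7,10],[11,0],[43,6],[46,1],[49,0]]
[[7,10],[11,0],[16,18],[17,0],[43,6],[46,1],[49,0]]
[[0,6],[7,10],[11,6],[16,18],[17,0],[43,6],[46,1],[49,0]]
[[0,6],[7,10],[11,16],[16,18],[17,0],[43,6],[46,1],[49,0]]
[[0,6],[7,10],[11,16],[16,18],[17,0],[43,6],[44,20],[46,1],[49,0]]
[[0,6],[7,10],[11,16],[16,18],[17,0],[25,10],[33,0],[43,6],[44,20],[46,1],[49,0]]
[[0,6],[7,10],[11,16],[16,18],[17,9],[21,0],[25,10],[33,0],[43,6],[44,20],[46,1],[49,0]]
[[0,6],[7,10],[11,16],[16,18],[17,9],[21,0],[25,10],[33,6],[41,0],[43,6],[44,20],[46,1],[49,0]]
[[0,6],[7,10],[11,16],[16,18],[17,9],[21,0],[25,10],[33,6],[41,0],[43,6],[44,20],[46,6],[50,0]]
[[0,6],[7,10],[11,16],[16,18],[17,9],[21,0],[25,10],[33,6],[41,0],[43,6],[44,20],[46,6],[50,0]]
[[0,6],[7,10],[11,16],[16,18],[17,9],[21,0],[25,10],[30,18],[33,6],[41,0],[43,6],[44,20],[46,6],[50,0]]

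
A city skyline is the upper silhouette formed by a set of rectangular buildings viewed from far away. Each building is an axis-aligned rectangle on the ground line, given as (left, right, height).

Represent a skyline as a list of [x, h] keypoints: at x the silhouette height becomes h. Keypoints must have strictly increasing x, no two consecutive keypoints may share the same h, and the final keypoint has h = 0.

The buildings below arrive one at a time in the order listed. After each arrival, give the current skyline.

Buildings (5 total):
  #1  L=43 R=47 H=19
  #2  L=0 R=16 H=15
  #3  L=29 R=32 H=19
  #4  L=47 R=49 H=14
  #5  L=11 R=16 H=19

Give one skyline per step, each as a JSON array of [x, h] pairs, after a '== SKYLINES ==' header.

== SKYLINES ==
[[43,19],[47,0]]
[[0,15],[16,0],[43,19],[47,0]]
[[0,15],[16,0],[29,19],[32,0],[43,19],[47,0]]
[[0,15],[16,0],[29,19],[32,0],[43,19],[47,14],[49,0]]
[[0,15],[11,19],[16,0],[29,19],[32,0],[43,19],[47,14],[49,0]]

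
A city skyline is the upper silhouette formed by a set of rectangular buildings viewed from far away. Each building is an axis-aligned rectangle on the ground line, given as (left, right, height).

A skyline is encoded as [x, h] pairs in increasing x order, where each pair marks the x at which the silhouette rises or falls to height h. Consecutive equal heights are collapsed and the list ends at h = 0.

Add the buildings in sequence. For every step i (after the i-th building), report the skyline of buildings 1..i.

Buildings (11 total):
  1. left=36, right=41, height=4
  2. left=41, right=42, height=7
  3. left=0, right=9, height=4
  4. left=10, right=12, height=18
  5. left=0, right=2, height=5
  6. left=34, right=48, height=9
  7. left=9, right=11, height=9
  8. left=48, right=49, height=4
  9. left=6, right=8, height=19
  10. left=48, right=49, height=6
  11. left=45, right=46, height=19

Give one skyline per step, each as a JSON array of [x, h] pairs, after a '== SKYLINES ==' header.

== SKYLINES ==
[[36,4],[41,0]]
[[36,4],[41,7],[42,0]]
[[0,4],[9,0],[36,4],[41,7],[42,0]]
[[0,4],[9,0],[10,18],[12,0],[36,4],[41,7],[42,0]]
[[0,5],[2,4],[9,0],[10,18],[12,0],[36,4],[41,7],[42,0]]
[[0,5],[2,4],[9,0],[10,18],[12,0],[34,9],[48,0]]
[[0,5],[2,4],[9,9],[10,18],[12,0],[34,9],[48,0]]
[[0,5],[2,4],[9,9],[10,18],[12,0],[34,9],[48,4],[49,0]]
[[0,5],[2,4],[6,19],[8,4],[9,9],[10,18],[12,0],[34,9],[48,4],[49,0]]
[[0,5],[2,4],[6,19],[8,4],[9,9],[10,18],[12,0],[34,9],[48,6],[49,0]]
[[0,5],[2,4],[6,19],[8,4],[9,9],[10,18],[12,0],[34,9],[45,19],[46,9],[48,6],[49,0]]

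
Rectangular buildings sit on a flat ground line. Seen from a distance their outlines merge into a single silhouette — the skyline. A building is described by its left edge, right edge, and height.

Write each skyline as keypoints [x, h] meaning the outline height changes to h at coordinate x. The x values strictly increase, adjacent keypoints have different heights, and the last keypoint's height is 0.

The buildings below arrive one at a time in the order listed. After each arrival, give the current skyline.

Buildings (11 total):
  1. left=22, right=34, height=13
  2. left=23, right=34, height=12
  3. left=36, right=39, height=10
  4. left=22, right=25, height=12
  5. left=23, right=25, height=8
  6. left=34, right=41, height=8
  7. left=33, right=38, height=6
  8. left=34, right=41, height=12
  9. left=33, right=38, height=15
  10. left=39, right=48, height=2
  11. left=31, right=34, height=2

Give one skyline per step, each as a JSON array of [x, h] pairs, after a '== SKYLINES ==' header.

== SKYLINES ==
[[22,13],[34,0]]
[[22,13],[34,0]]
[[22,13],[34,0],[36,10],[39,0]]
[[22,13],[34,0],[36,10],[39,0]]
[[22,13],[34,0],[36,10],[39,0]]
[[22,13],[34,8],[36,10],[39,8],[41,0]]
[[22,13],[34,8],[36,10],[39,8],[41,0]]
[[22,13],[34,12],[41,0]]
[[22,13],[33,15],[38,12],[41,0]]
[[22,13],[33,15],[38,12],[41,2],[48,0]]
[[22,13],[33,15],[38,12],[41,2],[48,0]]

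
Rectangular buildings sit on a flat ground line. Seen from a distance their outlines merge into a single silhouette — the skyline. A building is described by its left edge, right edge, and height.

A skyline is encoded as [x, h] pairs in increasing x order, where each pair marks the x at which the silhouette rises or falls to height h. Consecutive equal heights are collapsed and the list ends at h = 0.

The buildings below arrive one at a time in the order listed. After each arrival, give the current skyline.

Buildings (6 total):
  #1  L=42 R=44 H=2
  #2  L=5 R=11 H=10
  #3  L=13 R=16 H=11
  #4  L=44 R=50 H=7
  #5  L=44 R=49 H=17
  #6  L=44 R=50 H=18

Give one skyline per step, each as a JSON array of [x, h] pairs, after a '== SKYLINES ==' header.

== SKYLINES ==
[[42,2],[44,0]]
[[5,10],[11,0],[42,2],[44,0]]
[[5,10],[11,0],[13,11],[16,0],[42,2],[44,0]]
[[5,10],[11,0],[13,11],[16,0],[42,2],[44,7],[50,0]]
[[5,10],[11,0],[13,11],[16,0],[42,2],[44,17],[49,7],[50,0]]
[[5,10],[11,0],[13,11],[16,0],[42,2],[44,18],[50,0]]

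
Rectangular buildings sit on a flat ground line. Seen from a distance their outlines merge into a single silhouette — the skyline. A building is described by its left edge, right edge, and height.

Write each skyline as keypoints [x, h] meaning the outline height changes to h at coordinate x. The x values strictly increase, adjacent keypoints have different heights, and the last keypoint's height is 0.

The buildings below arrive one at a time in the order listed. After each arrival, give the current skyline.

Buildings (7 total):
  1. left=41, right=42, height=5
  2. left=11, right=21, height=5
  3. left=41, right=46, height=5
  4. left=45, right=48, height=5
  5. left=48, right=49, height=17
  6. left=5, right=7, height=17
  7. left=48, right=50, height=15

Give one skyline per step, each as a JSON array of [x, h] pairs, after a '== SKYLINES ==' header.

== SKYLINES ==
[[41,5],[42,0]]
[[11,5],[21,0],[41,5],[42,0]]
[[11,5],[21,0],[41,5],[46,0]]
[[11,5],[21,0],[41,5],[48,0]]
[[11,5],[21,0],[41,5],[48,17],[49,0]]
[[5,17],[7,0],[11,5],[21,0],[41,5],[48,17],[49,0]]
[[5,17],[7,0],[11,5],[21,0],[41,5],[48,17],[49,15],[50,0]]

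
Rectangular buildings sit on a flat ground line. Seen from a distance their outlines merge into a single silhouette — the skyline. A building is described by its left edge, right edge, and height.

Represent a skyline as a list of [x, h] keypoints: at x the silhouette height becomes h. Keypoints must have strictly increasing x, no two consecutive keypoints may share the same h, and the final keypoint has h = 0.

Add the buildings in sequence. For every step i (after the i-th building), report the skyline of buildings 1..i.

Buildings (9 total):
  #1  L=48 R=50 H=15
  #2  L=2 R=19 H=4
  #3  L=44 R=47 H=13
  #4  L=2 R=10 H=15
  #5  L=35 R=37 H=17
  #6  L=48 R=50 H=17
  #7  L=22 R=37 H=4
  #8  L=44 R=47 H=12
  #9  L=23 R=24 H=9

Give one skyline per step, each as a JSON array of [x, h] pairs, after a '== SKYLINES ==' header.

== SKYLINES ==
[[48,15],[50,0]]
[[2,4],[19,0],[48,15],[50,0]]
[[2,4],[19,0],[44,13],[47,0],[48,15],[50,0]]
[[2,15],[10,4],[19,0],[44,13],[47,0],[48,15],[50,0]]
[[2,15],[10,4],[19,0],[35,17],[37,0],[44,13],[47,0],[48,15],[50,0]]
[[2,15],[10,4],[19,0],[35,17],[37,0],[44,13],[47,0],[48,17],[50,0]]
[[2,15],[10,4],[19,0],[22,4],[35,17],[37,0],[44,13],[47,0],[48,17],[50,0]]
[[2,15],[10,4],[19,0],[22,4],[35,17],[37,0],[44,13],[47,0],[48,17],[50,0]]
[[2,15],[10,4],[19,0],[22,4],[23,9],[24,4],[35,17],[37,0],[44,13],[47,0],[48,17],[50,0]]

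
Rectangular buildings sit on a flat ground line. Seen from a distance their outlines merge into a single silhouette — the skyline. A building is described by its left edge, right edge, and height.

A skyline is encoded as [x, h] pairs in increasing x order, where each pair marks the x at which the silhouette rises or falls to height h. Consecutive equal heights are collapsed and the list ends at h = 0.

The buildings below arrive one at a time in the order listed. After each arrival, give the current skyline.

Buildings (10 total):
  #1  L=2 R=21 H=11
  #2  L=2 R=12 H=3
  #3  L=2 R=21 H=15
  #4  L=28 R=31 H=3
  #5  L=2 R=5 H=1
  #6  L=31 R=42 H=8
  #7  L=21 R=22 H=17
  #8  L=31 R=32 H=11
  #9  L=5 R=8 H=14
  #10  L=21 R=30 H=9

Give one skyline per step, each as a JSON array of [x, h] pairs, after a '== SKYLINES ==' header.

== SKYLINES ==
[[2,11],[21,0]]
[[2,11],[21,0]]
[[2,15],[21,0]]
[[2,15],[21,0],[28,3],[31,0]]
[[2,15],[21,0],[28,3],[31,0]]
[[2,15],[21,0],[28,3],[31,8],[42,0]]
[[2,15],[21,17],[22,0],[28,3],[31,8],[42,0]]
[[2,15],[21,17],[22,0],[28,3],[31,11],[32,8],[42,0]]
[[2,15],[21,17],[22,0],[28,3],[31,11],[32,8],[42,0]]
[[2,15],[21,17],[22,9],[30,3],[31,11],[32,8],[42,0]]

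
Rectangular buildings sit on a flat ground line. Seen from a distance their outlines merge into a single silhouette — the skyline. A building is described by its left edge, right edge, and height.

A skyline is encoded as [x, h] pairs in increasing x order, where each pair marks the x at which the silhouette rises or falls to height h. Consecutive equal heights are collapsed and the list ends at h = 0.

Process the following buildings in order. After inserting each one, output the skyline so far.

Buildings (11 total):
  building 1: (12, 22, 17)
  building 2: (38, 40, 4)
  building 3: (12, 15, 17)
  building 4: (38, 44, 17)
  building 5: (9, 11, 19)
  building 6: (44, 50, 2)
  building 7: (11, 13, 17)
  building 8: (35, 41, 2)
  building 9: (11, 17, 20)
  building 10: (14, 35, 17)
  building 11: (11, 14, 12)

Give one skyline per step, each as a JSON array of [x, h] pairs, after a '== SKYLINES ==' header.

== SKYLINES ==
[[12,17],[22,0]]
[[12,17],[22,0],[38,4],[40,0]]
[[12,17],[22,0],[38,4],[40,0]]
[[12,17],[22,0],[38,17],[44,0]]
[[9,19],[11,0],[12,17],[22,0],[38,17],[44,0]]
[[9,19],[11,0],[12,17],[22,0],[38,17],[44,2],[50,0]]
[[9,19],[11,17],[22,0],[38,17],[44,2],[50,0]]
[[9,19],[11,17],[22,0],[35,2],[38,17],[44,2],[50,0]]
[[9,19],[11,20],[17,17],[22,0],[35,2],[38,17],[44,2],[50,0]]
[[9,19],[11,20],[17,17],[35,2],[38,17],[44,2],[50,0]]
[[9,19],[11,20],[17,17],[35,2],[38,17],[44,2],[50,0]]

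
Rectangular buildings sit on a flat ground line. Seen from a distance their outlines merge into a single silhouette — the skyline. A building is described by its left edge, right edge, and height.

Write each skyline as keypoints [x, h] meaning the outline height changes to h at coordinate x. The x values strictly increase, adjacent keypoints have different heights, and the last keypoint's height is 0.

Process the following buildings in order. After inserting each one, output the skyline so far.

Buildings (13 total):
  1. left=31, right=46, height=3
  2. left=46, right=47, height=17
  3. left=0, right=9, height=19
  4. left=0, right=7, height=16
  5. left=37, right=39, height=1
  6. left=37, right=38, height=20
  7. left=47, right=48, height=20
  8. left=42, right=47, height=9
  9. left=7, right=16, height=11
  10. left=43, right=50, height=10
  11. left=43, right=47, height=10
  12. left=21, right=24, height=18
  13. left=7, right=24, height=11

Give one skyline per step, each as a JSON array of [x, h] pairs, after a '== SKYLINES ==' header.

== SKYLINES ==
[[31,3],[46,0]]
[[31,3],[46,17],[47,0]]
[[0,19],[9,0],[31,3],[46,17],[47,0]]
[[0,19],[9,0],[31,3],[46,17],[47,0]]
[[0,19],[9,0],[31,3],[46,17],[47,0]]
[[0,19],[9,0],[31,3],[37,20],[38,3],[46,17],[47,0]]
[[0,19],[9,0],[31,3],[37,20],[38,3],[46,17],[47,20],[48,0]]
[[0,19],[9,0],[31,3],[37,20],[38,3],[42,9],[46,17],[47,20],[48,0]]
[[0,19],[9,11],[16,0],[31,3],[37,20],[38,3],[42,9],[46,17],[47,20],[48,0]]
[[0,19],[9,11],[16,0],[31,3],[37,20],[38,3],[42,9],[43,10],[46,17],[47,20],[48,10],[50,0]]
[[0,19],[9,11],[16,0],[31,3],[37,20],[38,3],[42,9],[43,10],[46,17],[47,20],[48,10],[50,0]]
[[0,19],[9,11],[16,0],[21,18],[24,0],[31,3],[37,20],[38,3],[42,9],[43,10],[46,17],[47,20],[48,10],[50,0]]
[[0,19],[9,11],[21,18],[24,0],[31,3],[37,20],[38,3],[42,9],[43,10],[46,17],[47,20],[48,10],[50,0]]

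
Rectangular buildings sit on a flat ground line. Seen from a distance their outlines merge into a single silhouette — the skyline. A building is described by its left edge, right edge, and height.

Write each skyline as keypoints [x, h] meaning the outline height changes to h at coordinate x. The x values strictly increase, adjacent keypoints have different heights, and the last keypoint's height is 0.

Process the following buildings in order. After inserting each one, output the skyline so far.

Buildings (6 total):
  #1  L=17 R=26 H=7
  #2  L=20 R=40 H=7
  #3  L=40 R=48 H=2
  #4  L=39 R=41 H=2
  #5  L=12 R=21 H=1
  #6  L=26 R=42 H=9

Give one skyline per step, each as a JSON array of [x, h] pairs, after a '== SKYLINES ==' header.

== SKYLINES ==
[[17,7],[26,0]]
[[17,7],[40,0]]
[[17,7],[40,2],[48,0]]
[[17,7],[40,2],[48,0]]
[[12,1],[17,7],[40,2],[48,0]]
[[12,1],[17,7],[26,9],[42,2],[48,0]]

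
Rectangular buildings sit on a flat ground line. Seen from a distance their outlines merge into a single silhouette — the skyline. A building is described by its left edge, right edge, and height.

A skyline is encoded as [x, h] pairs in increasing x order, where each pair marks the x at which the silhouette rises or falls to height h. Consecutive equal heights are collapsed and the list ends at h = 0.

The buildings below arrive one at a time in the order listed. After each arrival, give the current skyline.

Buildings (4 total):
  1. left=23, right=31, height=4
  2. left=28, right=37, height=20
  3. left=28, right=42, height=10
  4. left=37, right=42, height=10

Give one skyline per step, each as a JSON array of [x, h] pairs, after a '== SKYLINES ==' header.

== SKYLINES ==
[[23,4],[31,0]]
[[23,4],[28,20],[37,0]]
[[23,4],[28,20],[37,10],[42,0]]
[[23,4],[28,20],[37,10],[42,0]]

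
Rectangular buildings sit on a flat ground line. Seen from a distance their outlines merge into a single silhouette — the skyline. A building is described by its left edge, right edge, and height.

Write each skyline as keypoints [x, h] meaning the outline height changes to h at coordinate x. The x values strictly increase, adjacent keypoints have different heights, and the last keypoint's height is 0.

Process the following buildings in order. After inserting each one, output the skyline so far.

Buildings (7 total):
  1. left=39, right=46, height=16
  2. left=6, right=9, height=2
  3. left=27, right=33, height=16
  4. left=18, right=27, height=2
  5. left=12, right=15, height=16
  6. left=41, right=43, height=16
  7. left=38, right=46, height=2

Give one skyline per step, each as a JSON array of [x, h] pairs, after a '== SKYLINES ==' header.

== SKYLINES ==
[[39,16],[46,0]]
[[6,2],[9,0],[39,16],[46,0]]
[[6,2],[9,0],[27,16],[33,0],[39,16],[46,0]]
[[6,2],[9,0],[18,2],[27,16],[33,0],[39,16],[46,0]]
[[6,2],[9,0],[12,16],[15,0],[18,2],[27,16],[33,0],[39,16],[46,0]]
[[6,2],[9,0],[12,16],[15,0],[18,2],[27,16],[33,0],[39,16],[46,0]]
[[6,2],[9,0],[12,16],[15,0],[18,2],[27,16],[33,0],[38,2],[39,16],[46,0]]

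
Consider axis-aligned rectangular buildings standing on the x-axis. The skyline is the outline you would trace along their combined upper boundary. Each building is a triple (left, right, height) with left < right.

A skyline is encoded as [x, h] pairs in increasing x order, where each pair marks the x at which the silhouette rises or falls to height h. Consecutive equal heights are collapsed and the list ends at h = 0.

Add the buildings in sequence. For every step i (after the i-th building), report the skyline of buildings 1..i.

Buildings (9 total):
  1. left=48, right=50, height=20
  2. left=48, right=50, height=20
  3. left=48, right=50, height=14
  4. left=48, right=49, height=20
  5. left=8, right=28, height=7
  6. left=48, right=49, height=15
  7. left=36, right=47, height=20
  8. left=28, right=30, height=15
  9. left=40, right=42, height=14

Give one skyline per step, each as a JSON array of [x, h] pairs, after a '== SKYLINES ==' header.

== SKYLINES ==
[[48,20],[50,0]]
[[48,20],[50,0]]
[[48,20],[50,0]]
[[48,20],[50,0]]
[[8,7],[28,0],[48,20],[50,0]]
[[8,7],[28,0],[48,20],[50,0]]
[[8,7],[28,0],[36,20],[47,0],[48,20],[50,0]]
[[8,7],[28,15],[30,0],[36,20],[47,0],[48,20],[50,0]]
[[8,7],[28,15],[30,0],[36,20],[47,0],[48,20],[50,0]]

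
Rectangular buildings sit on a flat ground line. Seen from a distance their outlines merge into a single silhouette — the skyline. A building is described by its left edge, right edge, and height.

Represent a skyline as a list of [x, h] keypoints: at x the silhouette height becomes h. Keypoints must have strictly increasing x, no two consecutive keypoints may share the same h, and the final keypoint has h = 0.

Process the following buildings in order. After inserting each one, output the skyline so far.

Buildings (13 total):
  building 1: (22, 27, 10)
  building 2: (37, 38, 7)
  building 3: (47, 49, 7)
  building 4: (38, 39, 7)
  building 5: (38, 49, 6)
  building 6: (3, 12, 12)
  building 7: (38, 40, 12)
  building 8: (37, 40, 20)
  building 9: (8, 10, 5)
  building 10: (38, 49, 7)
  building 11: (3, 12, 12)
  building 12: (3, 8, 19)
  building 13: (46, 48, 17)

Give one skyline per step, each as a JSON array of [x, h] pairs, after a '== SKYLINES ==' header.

== SKYLINES ==
[[22,10],[27,0]]
[[22,10],[27,0],[37,7],[38,0]]
[[22,10],[27,0],[37,7],[38,0],[47,7],[49,0]]
[[22,10],[27,0],[37,7],[39,0],[47,7],[49,0]]
[[22,10],[27,0],[37,7],[39,6],[47,7],[49,0]]
[[3,12],[12,0],[22,10],[27,0],[37,7],[39,6],[47,7],[49,0]]
[[3,12],[12,0],[22,10],[27,0],[37,7],[38,12],[40,6],[47,7],[49,0]]
[[3,12],[12,0],[22,10],[27,0],[37,20],[40,6],[47,7],[49,0]]
[[3,12],[12,0],[22,10],[27,0],[37,20],[40,6],[47,7],[49,0]]
[[3,12],[12,0],[22,10],[27,0],[37,20],[40,7],[49,0]]
[[3,12],[12,0],[22,10],[27,0],[37,20],[40,7],[49,0]]
[[3,19],[8,12],[12,0],[22,10],[27,0],[37,20],[40,7],[49,0]]
[[3,19],[8,12],[12,0],[22,10],[27,0],[37,20],[40,7],[46,17],[48,7],[49,0]]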